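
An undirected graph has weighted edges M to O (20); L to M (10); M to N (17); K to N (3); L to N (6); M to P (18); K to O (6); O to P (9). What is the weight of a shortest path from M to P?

A few of the M→P routes:
M → O → P: 20 + 9 = 29
M → L → N → K → O → P: 10 + 6 + 3 + 6 + 9 = 34
M → P: 18
Best route has total 18.

18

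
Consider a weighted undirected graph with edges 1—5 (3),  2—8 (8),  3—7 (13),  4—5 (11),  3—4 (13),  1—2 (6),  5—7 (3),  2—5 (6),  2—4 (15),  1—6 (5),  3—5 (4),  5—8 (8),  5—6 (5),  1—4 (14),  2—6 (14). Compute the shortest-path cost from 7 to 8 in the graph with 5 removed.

Routes from 7 to 8 avoiding 5:
7 - 3 - 4 - 2 - 8: 13 + 13 + 15 + 8 = 49
7 - 3 - 4 - 1 - 6 - 2 - 8: 13 + 13 + 14 + 5 + 14 + 8 = 67
7 - 3 - 4 - 1 - 2 - 8: 13 + 13 + 14 + 6 + 8 = 54
Shortest: 49.

49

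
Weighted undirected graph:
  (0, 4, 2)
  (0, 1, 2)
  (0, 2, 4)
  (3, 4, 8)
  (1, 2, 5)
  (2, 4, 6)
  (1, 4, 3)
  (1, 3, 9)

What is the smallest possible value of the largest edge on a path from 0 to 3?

Some routes from 0 to 3:
0 → 2 → 4 → 3: max(4, 6, 8) = 8
0 → 1 → 2 → 4 → 3: max(2, 5, 6, 8) = 8
0 → 2 → 1 → 4 → 3: max(4, 5, 3, 8) = 8
The minimum achievable maximum is 8.

8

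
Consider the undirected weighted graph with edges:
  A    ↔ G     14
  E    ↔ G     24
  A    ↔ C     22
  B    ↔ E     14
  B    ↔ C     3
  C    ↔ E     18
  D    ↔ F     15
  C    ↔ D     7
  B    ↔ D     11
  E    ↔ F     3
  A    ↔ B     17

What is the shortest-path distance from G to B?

Some routes from G to B:
G -> A -> B: 14 + 17 = 31
G -> E -> B: 24 + 14 = 38
G -> A -> C -> B: 14 + 22 + 3 = 39
G -> E -> C -> B: 24 + 18 + 3 = 45
Shortest: 31.

31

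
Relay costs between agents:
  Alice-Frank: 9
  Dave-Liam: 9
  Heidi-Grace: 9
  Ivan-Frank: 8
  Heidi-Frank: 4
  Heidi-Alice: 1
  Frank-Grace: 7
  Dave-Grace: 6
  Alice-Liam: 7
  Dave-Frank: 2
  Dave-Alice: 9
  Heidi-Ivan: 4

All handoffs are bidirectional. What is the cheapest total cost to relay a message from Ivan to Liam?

A few of the Ivan→Liam routes:
Ivan - Frank - Dave - Liam: 8 + 2 + 9 = 19
Ivan - Heidi - Alice - Liam: 4 + 1 + 7 = 12
Ivan - Heidi - Frank - Dave - Liam: 4 + 4 + 2 + 9 = 19
Best route has total 12.

12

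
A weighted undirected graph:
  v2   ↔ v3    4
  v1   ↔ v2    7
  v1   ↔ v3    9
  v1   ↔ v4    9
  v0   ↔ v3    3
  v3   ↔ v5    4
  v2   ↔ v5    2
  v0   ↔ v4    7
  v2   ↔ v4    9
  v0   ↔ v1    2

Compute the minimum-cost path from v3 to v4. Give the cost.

Checking several routes:
v3-v0-v4: 3 + 7 = 10
v3-v2-v4: 4 + 9 = 13
v3-v1-v4: 9 + 9 = 18
v3-v5-v2-v4: 4 + 2 + 9 = 15
v3-v0-v1-v4: 3 + 2 + 9 = 14
Shortest: 10.

10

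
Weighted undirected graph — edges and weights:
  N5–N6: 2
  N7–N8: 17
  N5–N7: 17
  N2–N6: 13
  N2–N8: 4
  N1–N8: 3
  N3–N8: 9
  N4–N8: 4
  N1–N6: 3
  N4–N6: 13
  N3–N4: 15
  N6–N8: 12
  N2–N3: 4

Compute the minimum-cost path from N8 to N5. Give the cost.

8

Some routes from N8 to N5:
N8-N3-N2-N6-N5: 9 + 4 + 13 + 2 = 28
N8-N4-N6-N5: 4 + 13 + 2 = 19
N8-N6-N5: 12 + 2 = 14
N8-N1-N6-N5: 3 + 3 + 2 = 8
N8-N2-N6-N5: 4 + 13 + 2 = 19
The minimum is 8.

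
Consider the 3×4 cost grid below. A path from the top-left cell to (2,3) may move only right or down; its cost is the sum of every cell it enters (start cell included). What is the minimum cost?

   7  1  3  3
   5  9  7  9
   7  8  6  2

One optimal route is [0,0] [0,1] [0,2] [0,3] [1,3] [2,3].
Its cost is 7 + 1 + 3 + 3 + 9 + 2 = 25.

25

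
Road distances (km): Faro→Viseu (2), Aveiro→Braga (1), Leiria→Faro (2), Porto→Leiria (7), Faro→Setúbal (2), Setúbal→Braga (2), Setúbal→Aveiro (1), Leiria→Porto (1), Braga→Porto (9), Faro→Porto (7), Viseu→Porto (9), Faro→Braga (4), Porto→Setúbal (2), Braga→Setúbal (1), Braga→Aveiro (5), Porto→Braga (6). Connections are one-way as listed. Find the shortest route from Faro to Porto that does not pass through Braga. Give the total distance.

Candidate routes:
Faro→Porto: 7
Faro→Viseu→Porto: 2 + 9 = 11
Best route has total 7 km.

7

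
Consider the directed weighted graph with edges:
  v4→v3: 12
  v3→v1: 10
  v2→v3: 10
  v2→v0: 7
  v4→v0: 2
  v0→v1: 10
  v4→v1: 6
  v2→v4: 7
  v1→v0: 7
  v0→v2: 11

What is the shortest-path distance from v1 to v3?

28

Candidate routes:
v1 - v0 - v2 - v3: 7 + 11 + 10 = 28
v1 - v0 - v2 - v4 - v3: 7 + 11 + 7 + 12 = 37
Best route has total 28.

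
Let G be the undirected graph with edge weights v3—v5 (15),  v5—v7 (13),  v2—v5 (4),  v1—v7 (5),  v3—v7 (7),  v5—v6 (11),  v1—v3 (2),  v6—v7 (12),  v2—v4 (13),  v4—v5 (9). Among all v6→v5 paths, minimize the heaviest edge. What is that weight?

11

Checking several routes:
v6 - v7 - v3 - v5: max(12, 7, 15) = 15
v6 - v5: max(11) = 11
v6 - v7 - v5: max(12, 13) = 13
Best route has worst link 11.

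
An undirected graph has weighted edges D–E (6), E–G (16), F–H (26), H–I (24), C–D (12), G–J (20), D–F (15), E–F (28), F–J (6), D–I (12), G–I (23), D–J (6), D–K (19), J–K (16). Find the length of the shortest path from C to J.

A few of the C→J routes:
C-D-F-J: 12 + 15 + 6 = 33
C-D-E-F-J: 12 + 6 + 28 + 6 = 52
C-D-J: 12 + 6 = 18
C-D-K-J: 12 + 19 + 16 = 47
The minimum is 18.

18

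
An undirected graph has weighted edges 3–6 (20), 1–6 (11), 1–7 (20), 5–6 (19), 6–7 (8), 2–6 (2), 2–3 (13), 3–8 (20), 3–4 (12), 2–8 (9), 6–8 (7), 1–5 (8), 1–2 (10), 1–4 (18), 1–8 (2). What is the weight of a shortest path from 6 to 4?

A few of the 6→4 routes:
6 -> 2 -> 3 -> 4: 2 + 13 + 12 = 27
6 -> 1 -> 4: 11 + 18 = 29
6 -> 8 -> 1 -> 4: 7 + 2 + 18 = 27
Shortest: 27.

27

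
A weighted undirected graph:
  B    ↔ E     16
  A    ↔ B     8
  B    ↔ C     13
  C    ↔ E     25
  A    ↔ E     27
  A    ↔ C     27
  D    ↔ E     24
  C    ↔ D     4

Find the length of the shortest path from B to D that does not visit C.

40

Routes from B to D avoiding C:
B→A→E→D: 8 + 27 + 24 = 59
B→E→D: 16 + 24 = 40
Shortest: 40.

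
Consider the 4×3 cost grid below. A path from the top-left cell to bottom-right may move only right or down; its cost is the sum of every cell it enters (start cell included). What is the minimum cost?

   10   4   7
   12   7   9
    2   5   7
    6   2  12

40

Take r0c0→r0c1→r1c1→r2c1→r3c1→r3c2 for a total of 10 + 4 + 7 + 5 + 2 + 12 = 40.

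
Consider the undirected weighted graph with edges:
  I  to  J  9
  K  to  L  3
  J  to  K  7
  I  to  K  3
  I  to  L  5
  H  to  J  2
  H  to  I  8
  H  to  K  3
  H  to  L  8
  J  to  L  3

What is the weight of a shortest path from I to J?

8

A few of the I→J routes:
I -> L -> J: 5 + 3 = 8
I -> K -> L -> J: 3 + 3 + 3 = 9
I -> K -> H -> J: 3 + 3 + 2 = 8
I -> J: 9
Shortest: 8.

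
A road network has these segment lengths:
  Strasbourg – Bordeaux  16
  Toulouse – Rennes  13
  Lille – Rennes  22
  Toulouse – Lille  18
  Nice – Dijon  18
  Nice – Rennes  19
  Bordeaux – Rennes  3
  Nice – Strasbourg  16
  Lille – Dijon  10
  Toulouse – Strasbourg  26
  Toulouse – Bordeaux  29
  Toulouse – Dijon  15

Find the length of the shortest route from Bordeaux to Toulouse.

Some routes from Bordeaux to Toulouse:
Bordeaux -> Strasbourg -> Toulouse: 16 + 26 = 42
Bordeaux -> Rennes -> Toulouse: 3 + 13 = 16
Bordeaux -> Rennes -> Nice -> Dijon -> Toulouse: 3 + 19 + 18 + 15 = 55
Bordeaux -> Toulouse: 29
Bordeaux -> Rennes -> Lille -> Toulouse: 3 + 22 + 18 = 43
Bordeaux -> Rennes -> Lille -> Dijon -> Toulouse: 3 + 22 + 10 + 15 = 50
The minimum is 16.

16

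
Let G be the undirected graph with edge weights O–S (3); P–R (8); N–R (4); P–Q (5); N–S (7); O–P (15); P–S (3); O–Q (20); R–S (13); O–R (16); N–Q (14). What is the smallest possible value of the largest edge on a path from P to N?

7

Comparing a few candidate routes:
P -> R -> N: max(8, 4) = 8
P -> R -> S -> N: max(8, 13, 7) = 13
P -> O -> S -> N: max(15, 3, 7) = 15
P -> S -> R -> N: max(3, 13, 4) = 13
P -> S -> N: max(3, 7) = 7
P -> Q -> N: max(5, 14) = 14
The minimum achievable maximum is 7.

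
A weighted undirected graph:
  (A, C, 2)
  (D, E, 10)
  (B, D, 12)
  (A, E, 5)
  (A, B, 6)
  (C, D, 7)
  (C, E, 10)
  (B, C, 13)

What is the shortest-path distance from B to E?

Checking several routes:
B-D-E: 12 + 10 = 22
B-A-E: 6 + 5 = 11
B-C-A-E: 13 + 2 + 5 = 20
B-A-C-E: 6 + 2 + 10 = 18
B-C-E: 13 + 10 = 23
B-A-C-D-E: 6 + 2 + 7 + 10 = 25
The minimum is 11.

11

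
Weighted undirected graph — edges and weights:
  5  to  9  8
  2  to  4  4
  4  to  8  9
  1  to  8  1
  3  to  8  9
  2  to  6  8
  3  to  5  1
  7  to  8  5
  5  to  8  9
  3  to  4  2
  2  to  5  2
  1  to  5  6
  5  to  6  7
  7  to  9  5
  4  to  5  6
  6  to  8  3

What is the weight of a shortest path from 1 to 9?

Comparing a few candidate routes:
1 -> 8 -> 7 -> 9: 1 + 5 + 5 = 11
1 -> 8 -> 5 -> 9: 1 + 9 + 8 = 18
1 -> 5 -> 9: 6 + 8 = 14
1 -> 8 -> 6 -> 5 -> 9: 1 + 3 + 7 + 8 = 19
Shortest: 11.

11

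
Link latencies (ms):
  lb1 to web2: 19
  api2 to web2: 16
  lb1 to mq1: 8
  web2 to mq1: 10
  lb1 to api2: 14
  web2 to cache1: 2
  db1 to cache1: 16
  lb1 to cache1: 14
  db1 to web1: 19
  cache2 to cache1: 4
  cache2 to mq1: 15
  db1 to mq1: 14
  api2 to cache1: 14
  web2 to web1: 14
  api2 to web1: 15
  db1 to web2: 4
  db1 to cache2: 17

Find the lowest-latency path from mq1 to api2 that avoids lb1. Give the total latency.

26

Checking several routes:
mq1-cache2-cache1-api2: 15 + 4 + 14 = 33
mq1-web2-cache1-api2: 10 + 2 + 14 = 26
mq1-web2-api2: 10 + 16 = 26
Shortest: 26 ms.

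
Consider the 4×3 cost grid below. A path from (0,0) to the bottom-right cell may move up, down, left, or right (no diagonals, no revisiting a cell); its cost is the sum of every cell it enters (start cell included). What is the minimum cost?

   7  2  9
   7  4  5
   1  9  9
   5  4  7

31

Path [0,0] [1,0] [2,0] [3,0] [3,1] [3,2]: 7 + 7 + 1 + 5 + 4 + 7 = 31.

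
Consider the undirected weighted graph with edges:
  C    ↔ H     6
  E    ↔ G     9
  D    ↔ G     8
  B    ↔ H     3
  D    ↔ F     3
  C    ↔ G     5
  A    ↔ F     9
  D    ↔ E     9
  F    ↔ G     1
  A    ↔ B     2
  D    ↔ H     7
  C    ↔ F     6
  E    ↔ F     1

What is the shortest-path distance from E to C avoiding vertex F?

14

Paths from E to C avoiding F:
E -> D -> G -> C: 9 + 8 + 5 = 22
E -> D -> H -> C: 9 + 7 + 6 = 22
E -> G -> D -> H -> C: 9 + 8 + 7 + 6 = 30
E -> G -> C: 9 + 5 = 14
Shortest: 14.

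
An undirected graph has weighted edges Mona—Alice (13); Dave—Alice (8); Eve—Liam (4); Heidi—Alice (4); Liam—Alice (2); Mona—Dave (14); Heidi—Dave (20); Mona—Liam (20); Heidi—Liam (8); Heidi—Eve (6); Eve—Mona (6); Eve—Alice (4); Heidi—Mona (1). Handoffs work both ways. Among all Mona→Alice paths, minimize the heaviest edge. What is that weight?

4

Some routes from Mona to Alice:
Mona→Eve→Liam→Alice: max(6, 4, 2) = 6
Mona→Heidi→Alice: max(1, 4) = 4
Mona→Eve→Alice: max(6, 4) = 6
Mona→Heidi→Eve→Liam→Alice: max(1, 6, 4, 2) = 6
Mona→Eve→Heidi→Alice: max(6, 6, 4) = 6
Mona→Heidi→Eve→Alice: max(1, 6, 4) = 6
The minimum achievable maximum is 4.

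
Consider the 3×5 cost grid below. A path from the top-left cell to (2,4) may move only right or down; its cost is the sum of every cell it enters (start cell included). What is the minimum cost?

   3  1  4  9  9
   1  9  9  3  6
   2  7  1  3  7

24

Take (0,0) → (1,0) → (2,0) → (2,1) → (2,2) → (2,3) → (2,4) for a total of 3 + 1 + 2 + 7 + 1 + 3 + 7 = 24.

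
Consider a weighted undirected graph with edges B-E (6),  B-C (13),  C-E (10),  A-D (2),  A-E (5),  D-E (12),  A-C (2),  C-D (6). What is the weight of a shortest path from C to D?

4

A few of the C→D routes:
C - D: 6
C - E - D: 10 + 12 = 22
C - A - D: 2 + 2 = 4
C - B - E - A - D: 13 + 6 + 5 + 2 = 26
C - E - A - D: 10 + 5 + 2 = 17
C - A - E - D: 2 + 5 + 12 = 19
The minimum is 4.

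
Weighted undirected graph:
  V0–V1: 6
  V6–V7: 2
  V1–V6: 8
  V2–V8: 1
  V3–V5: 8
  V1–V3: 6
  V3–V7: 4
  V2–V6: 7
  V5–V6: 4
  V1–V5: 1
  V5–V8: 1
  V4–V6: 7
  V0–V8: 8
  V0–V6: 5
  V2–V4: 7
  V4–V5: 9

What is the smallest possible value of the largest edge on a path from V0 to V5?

A few of the V0→V5 routes:
V0 → V1 → V5: max(6, 1) = 6
V0 → V1 → V3 → V7 → V6 → V2 → V8 → V5: max(6, 6, 4, 2, 7, 1, 1) = 7
V0 → V1 → V3 → V7 → V6 → V4 → V2 → V8 → V5: max(6, 6, 4, 2, 7, 7, 1, 1) = 7
V0 → V6 → V7 → V3 → V1 → V5: max(5, 2, 4, 6, 1) = 6
V0 → V6 → V5: max(5, 4) = 5
V0 → V1 → V3 → V7 → V6 → V5: max(6, 6, 4, 2, 4) = 6
Best route has worst link 5.

5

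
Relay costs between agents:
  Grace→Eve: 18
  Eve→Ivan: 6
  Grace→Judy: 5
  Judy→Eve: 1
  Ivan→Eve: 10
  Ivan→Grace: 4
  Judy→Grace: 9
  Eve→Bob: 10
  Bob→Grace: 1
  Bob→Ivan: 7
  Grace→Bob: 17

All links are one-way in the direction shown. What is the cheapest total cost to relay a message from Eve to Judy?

Candidate routes:
Eve→Bob→Ivan→Grace→Judy: 10 + 7 + 4 + 5 = 26
Eve→Ivan→Grace→Judy: 6 + 4 + 5 = 15
Eve→Bob→Grace→Judy: 10 + 1 + 5 = 16
The minimum is 15.

15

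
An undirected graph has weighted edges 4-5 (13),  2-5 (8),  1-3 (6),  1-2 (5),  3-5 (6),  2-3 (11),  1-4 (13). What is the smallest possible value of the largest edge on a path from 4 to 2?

Comparing a few candidate routes:
4 - 1 - 3 - 2: max(13, 6, 11) = 13
4 - 1 - 3 - 5 - 2: max(13, 6, 6, 8) = 13
4 - 1 - 2: max(13, 5) = 13
Smallest bottleneck: 13.

13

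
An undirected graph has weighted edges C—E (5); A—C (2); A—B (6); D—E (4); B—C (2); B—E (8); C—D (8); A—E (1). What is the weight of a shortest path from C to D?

Paths from C to D:
C→E→D: 5 + 4 = 9
C→A→E→D: 2 + 1 + 4 = 7
C→B→E→D: 2 + 8 + 4 = 14
C→D: 8
C→A→B→E→D: 2 + 6 + 8 + 4 = 20
C→B→A→E→D: 2 + 6 + 1 + 4 = 13
The minimum is 7.

7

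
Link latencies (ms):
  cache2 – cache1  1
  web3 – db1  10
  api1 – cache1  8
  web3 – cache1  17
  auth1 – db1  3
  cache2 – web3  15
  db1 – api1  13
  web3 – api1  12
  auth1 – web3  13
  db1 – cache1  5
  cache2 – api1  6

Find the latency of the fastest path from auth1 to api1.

Comparing a few candidate routes:
auth1 -> web3 -> api1: 13 + 12 = 25
auth1 -> db1 -> cache1 -> cache2 -> api1: 3 + 5 + 1 + 6 = 15
auth1 -> db1 -> cache1 -> api1: 3 + 5 + 8 = 16
auth1 -> db1 -> web3 -> api1: 3 + 10 + 12 = 25
auth1 -> db1 -> api1: 3 + 13 = 16
Best route has total 15 ms.

15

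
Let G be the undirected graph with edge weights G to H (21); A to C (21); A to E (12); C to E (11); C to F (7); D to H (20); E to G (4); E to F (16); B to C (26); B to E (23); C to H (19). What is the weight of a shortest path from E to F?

16

Checking several routes:
E - C - F: 11 + 7 = 18
E - A - C - F: 12 + 21 + 7 = 40
E - F: 16
Best route has total 16.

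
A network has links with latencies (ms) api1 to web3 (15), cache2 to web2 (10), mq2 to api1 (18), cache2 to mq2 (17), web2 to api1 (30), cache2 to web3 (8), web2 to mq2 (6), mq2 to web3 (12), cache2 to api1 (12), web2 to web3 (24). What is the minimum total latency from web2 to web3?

Checking several routes:
web2→web3: 24
web2→mq2→web3: 6 + 12 = 18
web2→cache2→web3: 10 + 8 = 18
web2→mq2→cache2→web3: 6 + 17 + 8 = 31
Best route has total 18 ms.

18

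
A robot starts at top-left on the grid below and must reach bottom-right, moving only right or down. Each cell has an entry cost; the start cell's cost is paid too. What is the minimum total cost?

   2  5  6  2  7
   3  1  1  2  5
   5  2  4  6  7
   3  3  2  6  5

Best path: (0,0) → (1,0) → (1,1) → (1,2) → (2,2) → (3,2) → (3,3) → (3,4)
Cost: 2 + 3 + 1 + 1 + 4 + 2 + 6 + 5 = 24
For comparison, the top-then-right route costs 39.

24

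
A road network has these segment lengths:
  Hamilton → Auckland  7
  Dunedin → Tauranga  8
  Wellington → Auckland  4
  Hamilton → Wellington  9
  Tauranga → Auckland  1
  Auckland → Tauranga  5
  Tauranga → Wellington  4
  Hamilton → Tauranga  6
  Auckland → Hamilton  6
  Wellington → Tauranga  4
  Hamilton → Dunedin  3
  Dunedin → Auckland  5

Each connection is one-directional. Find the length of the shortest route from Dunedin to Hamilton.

11

Candidate routes:
Dunedin - Tauranga - Wellington - Auckland - Hamilton: 8 + 4 + 4 + 6 = 22
Dunedin - Auckland - Hamilton: 5 + 6 = 11
Dunedin - Tauranga - Auckland - Hamilton: 8 + 1 + 6 = 15
Shortest: 11.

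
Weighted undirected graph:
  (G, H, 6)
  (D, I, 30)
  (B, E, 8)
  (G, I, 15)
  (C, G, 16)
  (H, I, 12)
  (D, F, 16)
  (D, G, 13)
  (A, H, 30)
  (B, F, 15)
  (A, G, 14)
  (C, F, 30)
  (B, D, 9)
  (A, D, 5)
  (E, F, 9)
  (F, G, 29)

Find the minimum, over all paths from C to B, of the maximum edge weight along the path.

16

Some routes from C to B:
C → G → D → F → E → B: max(16, 13, 16, 9, 8) = 16
C → G → D → B: max(16, 13, 9) = 16
C → G → D → F → B: max(16, 13, 16, 15) = 16
Best route has worst link 16.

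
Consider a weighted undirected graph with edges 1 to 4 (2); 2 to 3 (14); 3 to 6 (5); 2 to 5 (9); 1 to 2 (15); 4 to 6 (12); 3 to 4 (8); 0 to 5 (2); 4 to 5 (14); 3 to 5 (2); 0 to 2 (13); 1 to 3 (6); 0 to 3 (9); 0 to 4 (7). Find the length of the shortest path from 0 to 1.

Comparing a few candidate routes:
0-3-1: 9 + 6 = 15
0-4-1: 7 + 2 = 9
0-5-4-1: 2 + 14 + 2 = 18
0-5-3-4-1: 2 + 2 + 8 + 2 = 14
0-5-3-1: 2 + 2 + 6 = 10
The minimum is 9.

9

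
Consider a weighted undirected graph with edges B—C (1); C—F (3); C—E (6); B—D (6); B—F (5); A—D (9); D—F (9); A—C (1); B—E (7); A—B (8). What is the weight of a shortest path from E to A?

7

A few of the E→A routes:
E → B → A: 7 + 8 = 15
E → B → C → A: 7 + 1 + 1 = 9
E → C → B → A: 6 + 1 + 8 = 15
E → C → A: 6 + 1 = 7
Shortest: 7.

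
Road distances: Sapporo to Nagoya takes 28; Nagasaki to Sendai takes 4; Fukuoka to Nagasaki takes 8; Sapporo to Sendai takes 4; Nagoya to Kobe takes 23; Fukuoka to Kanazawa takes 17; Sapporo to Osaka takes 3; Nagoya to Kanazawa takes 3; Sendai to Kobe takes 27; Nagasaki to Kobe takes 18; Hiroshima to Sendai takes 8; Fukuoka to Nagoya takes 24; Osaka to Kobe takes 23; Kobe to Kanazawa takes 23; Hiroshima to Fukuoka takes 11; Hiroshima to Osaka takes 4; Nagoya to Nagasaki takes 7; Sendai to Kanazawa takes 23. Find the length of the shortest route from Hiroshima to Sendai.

Some routes from Hiroshima to Sendai:
Hiroshima - Sendai: 8
Hiroshima - Osaka - Sapporo - Sendai: 4 + 3 + 4 = 11
Hiroshima - Fukuoka - Nagasaki - Sendai: 11 + 8 + 4 = 23
The minimum is 8.

8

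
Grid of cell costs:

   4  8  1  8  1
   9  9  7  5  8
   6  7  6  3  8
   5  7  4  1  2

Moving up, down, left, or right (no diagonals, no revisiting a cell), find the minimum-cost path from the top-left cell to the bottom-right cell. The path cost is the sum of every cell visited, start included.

31

Path (0,0) (0,1) (0,2) (1,2) (1,3) (2,3) (3,3) (3,4): 4 + 8 + 1 + 7 + 5 + 3 + 1 + 2 = 31.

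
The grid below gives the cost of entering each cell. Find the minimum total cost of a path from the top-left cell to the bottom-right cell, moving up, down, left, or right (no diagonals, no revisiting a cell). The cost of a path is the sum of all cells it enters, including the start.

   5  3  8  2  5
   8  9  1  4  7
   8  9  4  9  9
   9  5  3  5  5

34

Cheapest: (0,0) -> (0,1) -> (0,2) -> (1,2) -> (2,2) -> (3,2) -> (3,3) -> (3,4)
  5 + 3 + 8 + 1 + 4 + 3 + 5 + 5 = 34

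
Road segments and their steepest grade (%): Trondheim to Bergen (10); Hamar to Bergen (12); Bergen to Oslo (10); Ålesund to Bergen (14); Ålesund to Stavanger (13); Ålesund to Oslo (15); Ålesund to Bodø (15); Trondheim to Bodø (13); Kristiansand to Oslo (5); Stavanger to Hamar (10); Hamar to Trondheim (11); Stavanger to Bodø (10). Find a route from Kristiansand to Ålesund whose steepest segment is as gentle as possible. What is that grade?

13

Checking several routes:
Kristiansand→Oslo→Bergen→Hamar→Trondheim→Bodø→Stavanger→Ålesund: max(5, 10, 12, 11, 13, 10, 13) = 13
Kristiansand→Oslo→Bergen→Trondheim→Hamar→Stavanger→Ålesund: max(5, 10, 10, 11, 10, 13) = 13
Kristiansand→Oslo→Bergen→Hamar→Stavanger→Ålesund: max(5, 10, 12, 10, 13) = 13
Kristiansand→Oslo→Bergen→Trondheim→Bodø→Stavanger→Ålesund: max(5, 10, 10, 13, 10, 13) = 13
Kristiansand→Oslo→Bergen→Ålesund: max(5, 10, 14) = 14
Best route has worst link 13%.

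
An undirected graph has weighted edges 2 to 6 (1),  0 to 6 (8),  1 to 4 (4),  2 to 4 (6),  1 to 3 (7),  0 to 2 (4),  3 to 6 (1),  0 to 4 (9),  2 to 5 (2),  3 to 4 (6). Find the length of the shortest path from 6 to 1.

8

Comparing a few candidate routes:
6→3→4→1: 1 + 6 + 4 = 11
6→2→0→4→1: 1 + 4 + 9 + 4 = 18
6→3→1: 1 + 7 = 8
6→2→4→1: 1 + 6 + 4 = 11
6→2→4→3→1: 1 + 6 + 6 + 7 = 20
6→0→4→1: 8 + 9 + 4 = 21
Best route has total 8.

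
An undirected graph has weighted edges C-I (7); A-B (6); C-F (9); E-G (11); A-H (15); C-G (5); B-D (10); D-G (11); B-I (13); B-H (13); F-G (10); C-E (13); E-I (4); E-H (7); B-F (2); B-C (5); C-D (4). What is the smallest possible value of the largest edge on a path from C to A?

6

Some routes from C to A:
C - B - A: max(5, 6) = 6
C - G - F - B - A: max(5, 10, 2, 6) = 10
C - F - G - D - B - A: max(9, 10, 11, 10, 6) = 11
C - F - B - A: max(9, 2, 6) = 9
C - D - B - A: max(4, 10, 6) = 10
C - G - D - B - A: max(5, 11, 10, 6) = 11
Smallest bottleneck: 6.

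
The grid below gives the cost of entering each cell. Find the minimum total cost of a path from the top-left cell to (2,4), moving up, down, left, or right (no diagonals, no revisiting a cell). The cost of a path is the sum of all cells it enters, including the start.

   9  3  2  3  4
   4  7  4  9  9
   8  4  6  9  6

Best path: (0,0)→(0,1)→(0,2)→(0,3)→(0,4)→(1,4)→(2,4)
Cost: 9 + 3 + 2 + 3 + 4 + 9 + 6 = 36

36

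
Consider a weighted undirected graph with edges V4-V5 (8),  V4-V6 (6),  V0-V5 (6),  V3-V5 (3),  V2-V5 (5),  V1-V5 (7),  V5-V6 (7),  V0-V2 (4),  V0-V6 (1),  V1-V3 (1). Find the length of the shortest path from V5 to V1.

4

Candidate routes:
V5 -> V3 -> V1: 3 + 1 = 4
V5 -> V1: 7
The minimum is 4.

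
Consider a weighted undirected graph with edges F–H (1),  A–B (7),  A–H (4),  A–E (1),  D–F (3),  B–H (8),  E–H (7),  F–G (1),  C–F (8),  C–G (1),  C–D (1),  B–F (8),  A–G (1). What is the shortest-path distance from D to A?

3

A few of the D→A routes:
D → F → H → A: 3 + 1 + 4 = 8
D → C → G → A: 1 + 1 + 1 = 3
D → F → G → A: 3 + 1 + 1 = 5
The minimum is 3.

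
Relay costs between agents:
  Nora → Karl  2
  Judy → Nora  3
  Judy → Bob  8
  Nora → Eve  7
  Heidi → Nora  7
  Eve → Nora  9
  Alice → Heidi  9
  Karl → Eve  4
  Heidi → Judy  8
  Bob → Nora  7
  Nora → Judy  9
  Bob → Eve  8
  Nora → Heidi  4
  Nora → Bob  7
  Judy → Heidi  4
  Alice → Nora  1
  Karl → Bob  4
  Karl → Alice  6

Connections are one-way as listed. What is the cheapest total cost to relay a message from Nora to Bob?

6

A few of the Nora→Bob routes:
Nora-Judy-Bob: 9 + 8 = 17
Nora-Bob: 7
Nora-Karl-Bob: 2 + 4 = 6
The minimum is 6.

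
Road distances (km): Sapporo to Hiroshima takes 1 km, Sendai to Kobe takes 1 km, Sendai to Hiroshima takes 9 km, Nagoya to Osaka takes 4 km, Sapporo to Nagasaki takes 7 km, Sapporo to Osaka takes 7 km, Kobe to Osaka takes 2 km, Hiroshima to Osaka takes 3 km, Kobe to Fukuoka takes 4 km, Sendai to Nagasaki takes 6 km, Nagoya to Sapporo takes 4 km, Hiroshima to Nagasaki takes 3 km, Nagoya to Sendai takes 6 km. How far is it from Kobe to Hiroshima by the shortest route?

Checking several routes:
Kobe → Sendai → Nagasaki → Hiroshima: 1 + 6 + 3 = 10
Kobe → Osaka → Hiroshima: 2 + 3 = 5
Kobe → Sendai → Hiroshima: 1 + 9 = 10
Kobe → Osaka → Sapporo → Hiroshima: 2 + 7 + 1 = 10
The minimum is 5 km.

5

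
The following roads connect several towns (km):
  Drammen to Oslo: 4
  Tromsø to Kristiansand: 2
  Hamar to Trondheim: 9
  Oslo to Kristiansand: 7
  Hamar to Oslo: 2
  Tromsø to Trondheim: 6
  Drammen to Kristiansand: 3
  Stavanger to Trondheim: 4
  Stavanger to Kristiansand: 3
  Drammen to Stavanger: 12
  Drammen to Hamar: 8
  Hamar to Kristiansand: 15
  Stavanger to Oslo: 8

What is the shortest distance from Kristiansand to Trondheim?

Some routes from Kristiansand to Trondheim:
Kristiansand-Drammen-Oslo-Hamar-Trondheim: 3 + 4 + 2 + 9 = 18
Kristiansand-Tromsø-Trondheim: 2 + 6 = 8
Kristiansand-Stavanger-Trondheim: 3 + 4 = 7
Kristiansand-Oslo-Hamar-Trondheim: 7 + 2 + 9 = 18
The minimum is 7 km.

7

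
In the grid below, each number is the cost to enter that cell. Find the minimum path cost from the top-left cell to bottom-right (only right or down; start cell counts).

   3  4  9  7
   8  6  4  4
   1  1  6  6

Cheapest: r0c0 → r1c0 → r2c0 → r2c1 → r2c2 → r2c3
  3 + 8 + 1 + 1 + 6 + 6 = 25
For comparison, the top-then-right route costs 33.

25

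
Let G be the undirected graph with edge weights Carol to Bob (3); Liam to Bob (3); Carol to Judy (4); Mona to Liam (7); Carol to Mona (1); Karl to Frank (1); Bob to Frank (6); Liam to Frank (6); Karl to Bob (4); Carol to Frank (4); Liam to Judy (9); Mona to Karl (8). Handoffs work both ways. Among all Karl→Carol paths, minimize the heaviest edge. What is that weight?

4

Checking several routes:
Karl → Bob → Carol: max(4, 3) = 4
Karl → Bob → Frank → Carol: max(4, 6, 4) = 6
Karl → Frank → Carol: max(1, 4) = 4
The minimum achievable maximum is 4.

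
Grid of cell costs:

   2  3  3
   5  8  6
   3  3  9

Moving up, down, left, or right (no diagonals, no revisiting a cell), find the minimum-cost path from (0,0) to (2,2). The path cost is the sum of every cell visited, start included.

Cheapest: (0,0) -> (1,0) -> (2,0) -> (2,1) -> (2,2)
  2 + 5 + 3 + 3 + 9 = 22

22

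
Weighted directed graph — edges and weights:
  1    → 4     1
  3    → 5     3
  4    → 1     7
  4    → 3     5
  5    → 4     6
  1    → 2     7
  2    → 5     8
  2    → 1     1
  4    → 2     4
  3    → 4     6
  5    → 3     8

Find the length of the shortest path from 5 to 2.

10

Paths from 5 to 2:
5→3→4→2: 8 + 6 + 4 = 18
5→4→2: 6 + 4 = 10
5→4→1→2: 6 + 7 + 7 = 20
5→3→4→1→2: 8 + 6 + 7 + 7 = 28
Shortest: 10.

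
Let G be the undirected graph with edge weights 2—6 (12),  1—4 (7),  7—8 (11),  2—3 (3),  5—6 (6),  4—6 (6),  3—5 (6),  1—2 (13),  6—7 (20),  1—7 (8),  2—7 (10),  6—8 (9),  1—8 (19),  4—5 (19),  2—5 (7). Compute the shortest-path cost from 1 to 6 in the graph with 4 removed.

25

Checking several routes:
1 → 7 → 6: 8 + 20 = 28
1 → 2 → 6: 13 + 12 = 25
1 → 2 → 5 → 6: 13 + 7 + 6 = 26
The minimum is 25.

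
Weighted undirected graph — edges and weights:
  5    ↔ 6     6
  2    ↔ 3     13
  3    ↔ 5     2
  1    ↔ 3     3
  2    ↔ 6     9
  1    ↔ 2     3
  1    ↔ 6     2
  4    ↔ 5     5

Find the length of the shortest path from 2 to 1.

3

Candidate routes:
2-1: 3
2-6-1: 9 + 2 = 11
2-6-5-3-1: 9 + 6 + 2 + 3 = 20
2-3-5-6-1: 13 + 2 + 6 + 2 = 23
2-3-1: 13 + 3 = 16
Best route has total 3.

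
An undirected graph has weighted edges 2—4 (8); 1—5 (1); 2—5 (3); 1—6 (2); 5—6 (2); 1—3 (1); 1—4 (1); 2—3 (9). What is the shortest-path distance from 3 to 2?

5

Paths from 3 to 2:
3-2: 9
3-1-6-5-2: 1 + 2 + 2 + 3 = 8
3-1-5-2: 1 + 1 + 3 = 5
3-1-4-2: 1 + 1 + 8 = 10
Shortest: 5.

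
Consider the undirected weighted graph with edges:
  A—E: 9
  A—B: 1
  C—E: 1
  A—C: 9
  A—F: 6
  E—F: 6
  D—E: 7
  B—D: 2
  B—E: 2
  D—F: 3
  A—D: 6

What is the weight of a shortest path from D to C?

5

Comparing a few candidate routes:
D - F - E - C: 3 + 6 + 1 = 10
D - E - C: 7 + 1 = 8
D - A - B - E - C: 6 + 1 + 2 + 1 = 10
D - B - E - C: 2 + 2 + 1 = 5
Shortest: 5.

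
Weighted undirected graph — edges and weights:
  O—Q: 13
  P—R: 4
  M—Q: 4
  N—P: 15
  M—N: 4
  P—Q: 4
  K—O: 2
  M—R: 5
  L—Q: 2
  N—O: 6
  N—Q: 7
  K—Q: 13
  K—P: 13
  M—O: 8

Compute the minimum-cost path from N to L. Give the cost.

A few of the N→L routes:
N - Q - L: 7 + 2 = 9
N - M - R - P - Q - L: 4 + 5 + 4 + 4 + 2 = 19
N - M - Q - L: 4 + 4 + 2 = 10
Shortest: 9.

9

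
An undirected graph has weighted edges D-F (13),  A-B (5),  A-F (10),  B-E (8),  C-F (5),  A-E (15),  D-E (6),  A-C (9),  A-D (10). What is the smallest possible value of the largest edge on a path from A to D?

Some routes from A to D:
A→F→D: max(10, 13) = 13
A→D: max(10) = 10
A→B→E→D: max(5, 8, 6) = 8
Best route has worst link 8.

8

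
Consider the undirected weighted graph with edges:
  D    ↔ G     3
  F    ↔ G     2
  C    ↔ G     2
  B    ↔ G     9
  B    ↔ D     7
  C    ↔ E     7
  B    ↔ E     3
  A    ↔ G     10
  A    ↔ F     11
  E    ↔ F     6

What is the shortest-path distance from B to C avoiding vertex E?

11

Candidate routes:
B→G→C: 9 + 2 = 11
B→D→G→C: 7 + 3 + 2 = 12
The minimum is 11.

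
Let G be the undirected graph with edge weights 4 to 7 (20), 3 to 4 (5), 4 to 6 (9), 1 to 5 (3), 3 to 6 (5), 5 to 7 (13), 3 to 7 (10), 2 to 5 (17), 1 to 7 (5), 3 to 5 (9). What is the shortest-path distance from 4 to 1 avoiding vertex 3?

Routes from 4 to 1 avoiding 3:
4→7→1: 20 + 5 = 25
4→7→5→1: 20 + 13 + 3 = 36
Best route has total 25.

25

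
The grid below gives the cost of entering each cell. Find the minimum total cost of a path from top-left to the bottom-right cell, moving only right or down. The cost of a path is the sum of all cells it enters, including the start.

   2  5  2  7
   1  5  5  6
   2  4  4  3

One optimal route is r0c0 r1c0 r2c0 r2c1 r2c2 r2c3.
Its cost is 2 + 1 + 2 + 4 + 4 + 3 = 16.
(Top row then right column would cost 25.)

16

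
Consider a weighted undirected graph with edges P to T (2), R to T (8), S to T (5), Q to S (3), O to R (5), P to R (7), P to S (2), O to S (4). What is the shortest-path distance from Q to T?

Comparing a few candidate routes:
Q - S - T: 3 + 5 = 8
Q - S - O - R - T: 3 + 4 + 5 + 8 = 20
Q - S - P - R - T: 3 + 2 + 7 + 8 = 20
Q - S - P - T: 3 + 2 + 2 = 7
Best route has total 7.

7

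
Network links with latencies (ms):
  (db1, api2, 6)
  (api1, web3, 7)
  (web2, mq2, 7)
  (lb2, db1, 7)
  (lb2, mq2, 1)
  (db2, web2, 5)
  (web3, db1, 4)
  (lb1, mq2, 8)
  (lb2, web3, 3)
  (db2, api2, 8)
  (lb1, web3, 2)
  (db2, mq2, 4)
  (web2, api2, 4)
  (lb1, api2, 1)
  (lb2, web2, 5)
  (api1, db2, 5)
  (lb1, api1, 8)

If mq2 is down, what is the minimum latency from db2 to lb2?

10

Comparing a few candidate routes:
db2-api2-lb1-web3-lb2: 8 + 1 + 2 + 3 = 14
db2-web2-lb2: 5 + 5 = 10
db2-web2-api2-lb1-web3-lb2: 5 + 4 + 1 + 2 + 3 = 15
Best route has total 10 ms.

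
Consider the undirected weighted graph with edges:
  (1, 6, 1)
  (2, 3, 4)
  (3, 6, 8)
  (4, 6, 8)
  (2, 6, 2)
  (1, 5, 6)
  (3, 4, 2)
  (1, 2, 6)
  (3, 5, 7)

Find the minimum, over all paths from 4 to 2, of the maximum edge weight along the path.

Some routes from 4 to 2:
4 -> 6 -> 3 -> 2: max(8, 8, 4) = 8
4 -> 3 -> 5 -> 1 -> 6 -> 2: max(2, 7, 6, 1, 2) = 7
4 -> 3 -> 2: max(2, 4) = 4
4 -> 3 -> 5 -> 1 -> 2: max(2, 7, 6, 6) = 7
The minimum achievable maximum is 4.

4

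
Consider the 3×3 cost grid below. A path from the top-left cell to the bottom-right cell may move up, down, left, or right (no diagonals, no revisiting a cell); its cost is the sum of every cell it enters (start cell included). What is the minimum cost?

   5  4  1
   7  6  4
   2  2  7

21

Path [0,0] → [0,1] → [0,2] → [1,2] → [2,2]: 5 + 4 + 1 + 4 + 7 = 21.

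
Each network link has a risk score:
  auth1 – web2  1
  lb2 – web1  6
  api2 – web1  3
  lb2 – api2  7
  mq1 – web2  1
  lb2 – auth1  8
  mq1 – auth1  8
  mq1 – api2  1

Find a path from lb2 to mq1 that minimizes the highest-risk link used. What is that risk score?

Candidate routes:
lb2→api2→mq1: max(7, 1) = 7
lb2→auth1→mq1: max(8, 8) = 8
lb2→web1→api2→mq1: max(6, 3, 1) = 6
lb2→auth1→web2→mq1: max(8, 1, 1) = 8
Best route has worst link 6.

6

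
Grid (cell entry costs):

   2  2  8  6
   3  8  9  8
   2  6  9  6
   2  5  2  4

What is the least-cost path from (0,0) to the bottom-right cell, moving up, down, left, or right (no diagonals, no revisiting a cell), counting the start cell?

Take [0,0] → [1,0] → [2,0] → [3,0] → [3,1] → [3,2] → [3,3] for a total of 2 + 3 + 2 + 2 + 5 + 2 + 4 = 20.

20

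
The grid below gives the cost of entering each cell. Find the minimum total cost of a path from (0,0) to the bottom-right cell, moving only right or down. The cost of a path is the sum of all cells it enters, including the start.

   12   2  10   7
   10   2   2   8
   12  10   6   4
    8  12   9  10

Cheapest: (0,0) -> (0,1) -> (1,1) -> (1,2) -> (2,2) -> (2,3) -> (3,3)
  12 + 2 + 2 + 2 + 6 + 4 + 10 = 38
For comparison, the top-then-right route costs 53.

38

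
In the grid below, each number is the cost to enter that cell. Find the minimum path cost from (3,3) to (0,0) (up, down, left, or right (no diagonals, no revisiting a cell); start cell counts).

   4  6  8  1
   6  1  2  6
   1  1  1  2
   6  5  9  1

16

Best path: r3c3 → r2c3 → r2c2 → r2c1 → r1c1 → r0c1 → r0c0
Cost: 1 + 2 + 1 + 1 + 1 + 6 + 4 = 16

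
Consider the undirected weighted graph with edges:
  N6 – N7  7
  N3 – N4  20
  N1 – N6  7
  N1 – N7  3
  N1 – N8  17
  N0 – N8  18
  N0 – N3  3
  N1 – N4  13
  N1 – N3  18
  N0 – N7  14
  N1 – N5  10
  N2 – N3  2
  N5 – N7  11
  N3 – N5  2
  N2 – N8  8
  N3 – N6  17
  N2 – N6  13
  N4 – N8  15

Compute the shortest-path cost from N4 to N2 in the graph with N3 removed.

23

Checking several routes:
N4-N1-N6-N2: 13 + 7 + 13 = 33
N4-N1-N7-N6-N2: 13 + 3 + 7 + 13 = 36
N4-N8-N2: 15 + 8 = 23
N4-N8-N1-N6-N2: 15 + 17 + 7 + 13 = 52
N4-N1-N8-N2: 13 + 17 + 8 = 38
Shortest: 23.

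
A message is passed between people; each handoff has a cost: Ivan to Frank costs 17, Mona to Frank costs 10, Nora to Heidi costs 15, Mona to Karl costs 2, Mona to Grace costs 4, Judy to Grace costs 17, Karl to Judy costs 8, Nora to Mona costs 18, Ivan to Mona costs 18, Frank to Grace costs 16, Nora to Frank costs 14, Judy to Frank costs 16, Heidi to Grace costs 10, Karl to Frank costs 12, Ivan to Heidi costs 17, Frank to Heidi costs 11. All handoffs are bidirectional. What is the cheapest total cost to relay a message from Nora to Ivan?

31

A few of the Nora→Ivan routes:
Nora → Frank → Ivan: 14 + 17 = 31
Nora → Frank → Heidi → Ivan: 14 + 11 + 17 = 42
Nora → Frank → Mona → Ivan: 14 + 10 + 18 = 42
Nora → Heidi → Ivan: 15 + 17 = 32
Nora → Heidi → Frank → Ivan: 15 + 11 + 17 = 43
Nora → Mona → Ivan: 18 + 18 = 36
Best route has total 31.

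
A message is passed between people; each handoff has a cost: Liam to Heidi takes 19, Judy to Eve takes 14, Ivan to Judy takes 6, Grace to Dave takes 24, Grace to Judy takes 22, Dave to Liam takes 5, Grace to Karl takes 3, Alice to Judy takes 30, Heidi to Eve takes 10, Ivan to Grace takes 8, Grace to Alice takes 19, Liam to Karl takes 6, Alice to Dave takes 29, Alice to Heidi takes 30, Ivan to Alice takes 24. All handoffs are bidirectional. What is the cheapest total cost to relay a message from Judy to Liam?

Checking several routes:
Judy → Eve → Heidi → Liam: 14 + 10 + 19 = 43
Judy → Ivan → Grace → Karl → Liam: 6 + 8 + 3 + 6 = 23
Judy → Grace → Dave → Liam: 22 + 24 + 5 = 51
Judy → Grace → Karl → Liam: 22 + 3 + 6 = 31
Judy → Ivan → Grace → Dave → Liam: 6 + 8 + 24 + 5 = 43
Shortest: 23.

23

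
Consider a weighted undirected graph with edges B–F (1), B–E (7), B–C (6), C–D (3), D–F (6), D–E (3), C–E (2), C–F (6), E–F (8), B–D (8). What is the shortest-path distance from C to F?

6

A few of the C→F routes:
C → B → F: 6 + 1 = 7
C → F: 6
C → D → F: 3 + 6 = 9
Best route has total 6.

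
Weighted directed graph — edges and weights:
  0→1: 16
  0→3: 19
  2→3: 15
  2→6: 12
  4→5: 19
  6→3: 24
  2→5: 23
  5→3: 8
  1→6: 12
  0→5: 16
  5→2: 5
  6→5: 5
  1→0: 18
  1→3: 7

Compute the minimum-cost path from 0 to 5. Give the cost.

Paths from 0 to 5:
0 - 5: 16
0 - 1 - 6 - 5: 16 + 12 + 5 = 33
Shortest: 16.

16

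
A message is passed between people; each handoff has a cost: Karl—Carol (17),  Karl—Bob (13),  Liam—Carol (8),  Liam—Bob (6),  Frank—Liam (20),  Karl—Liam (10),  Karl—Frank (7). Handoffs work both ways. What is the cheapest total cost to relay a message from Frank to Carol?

24

Routes from Frank to Carol:
Frank → Liam → Carol: 20 + 8 = 28
Frank → Karl → Bob → Liam → Carol: 7 + 13 + 6 + 8 = 34
Frank → Karl → Carol: 7 + 17 = 24
Frank → Liam → Bob → Karl → Carol: 20 + 6 + 13 + 17 = 56
Frank → Liam → Karl → Carol: 20 + 10 + 17 = 47
Frank → Karl → Liam → Carol: 7 + 10 + 8 = 25
Shortest: 24.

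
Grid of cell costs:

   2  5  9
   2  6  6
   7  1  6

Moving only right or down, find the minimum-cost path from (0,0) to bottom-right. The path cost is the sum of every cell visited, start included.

Path [0,0] [1,0] [1,1] [2,1] [2,2]: 2 + 2 + 6 + 1 + 6 = 17.
For comparison, the top-then-right route costs 28.

17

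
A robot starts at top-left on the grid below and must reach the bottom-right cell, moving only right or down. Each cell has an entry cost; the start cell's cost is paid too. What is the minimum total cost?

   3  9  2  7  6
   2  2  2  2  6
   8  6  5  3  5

19

Best path: [0,0] -> [1,0] -> [1,1] -> [1,2] -> [1,3] -> [2,3] -> [2,4]
Cost: 3 + 2 + 2 + 2 + 2 + 3 + 5 = 19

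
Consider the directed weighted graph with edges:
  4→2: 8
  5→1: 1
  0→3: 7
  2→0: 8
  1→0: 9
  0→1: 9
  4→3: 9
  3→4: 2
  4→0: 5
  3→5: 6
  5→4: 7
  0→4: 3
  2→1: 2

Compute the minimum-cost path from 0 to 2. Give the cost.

11

Routes from 0 to 2:
0 -> 3 -> 5 -> 4 -> 2: 7 + 6 + 7 + 8 = 28
0 -> 3 -> 4 -> 2: 7 + 2 + 8 = 17
0 -> 4 -> 2: 3 + 8 = 11
Shortest: 11.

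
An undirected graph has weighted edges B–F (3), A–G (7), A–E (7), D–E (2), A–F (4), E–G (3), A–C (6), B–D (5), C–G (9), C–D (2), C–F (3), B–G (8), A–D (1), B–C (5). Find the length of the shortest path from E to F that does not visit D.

Some routes from E to F avoiding D:
E-G-B-F: 3 + 8 + 3 = 14
E-A-F: 7 + 4 = 11
E-G-A-F: 3 + 7 + 4 = 14
E-G-C-F: 3 + 9 + 3 = 15
E-G-A-C-F: 3 + 7 + 6 + 3 = 19
E-A-C-F: 7 + 6 + 3 = 16
The minimum is 11.

11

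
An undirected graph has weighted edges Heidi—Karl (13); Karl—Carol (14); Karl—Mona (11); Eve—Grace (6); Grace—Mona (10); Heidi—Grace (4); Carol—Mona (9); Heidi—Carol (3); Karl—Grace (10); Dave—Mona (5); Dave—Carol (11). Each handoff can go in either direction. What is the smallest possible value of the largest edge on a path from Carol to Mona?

A few of the Carol→Mona routes:
Carol -> Dave -> Mona: max(11, 5) = 11
Carol -> Mona: max(9) = 9
Carol -> Heidi -> Grace -> Karl -> Mona: max(3, 4, 10, 11) = 11
Carol -> Heidi -> Karl -> Mona: max(3, 13, 11) = 13
Carol -> Heidi -> Grace -> Mona: max(3, 4, 10) = 10
Smallest bottleneck: 9.

9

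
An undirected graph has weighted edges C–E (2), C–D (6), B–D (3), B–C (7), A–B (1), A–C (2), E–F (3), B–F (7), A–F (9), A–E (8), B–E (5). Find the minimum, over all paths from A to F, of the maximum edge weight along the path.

3

Some routes from A to F:
A -> C -> E -> F: max(2, 2, 3) = 3
A -> B -> E -> F: max(1, 5, 3) = 5
A -> B -> D -> C -> E -> F: max(1, 3, 6, 2, 3) = 6
A -> C -> D -> B -> E -> F: max(2, 6, 3, 5, 3) = 6
A -> C -> D -> B -> F: max(2, 6, 3, 7) = 7
The minimum achievable maximum is 3.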